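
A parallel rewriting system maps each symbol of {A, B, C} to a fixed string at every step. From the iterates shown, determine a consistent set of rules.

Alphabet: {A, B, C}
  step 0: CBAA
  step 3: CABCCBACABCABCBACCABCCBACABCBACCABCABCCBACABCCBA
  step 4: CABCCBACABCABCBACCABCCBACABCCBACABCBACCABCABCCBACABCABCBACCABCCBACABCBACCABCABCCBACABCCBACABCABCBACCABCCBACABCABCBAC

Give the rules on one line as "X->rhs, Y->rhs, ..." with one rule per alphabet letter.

  step 3 ⇒ step 4: CABCCBACABCABCBACCABCCBACABCBACCABCABCCBACABCCBA ⇒ CAB·C·CBA·CAB·CAB·CBA·C·CAB·C·CBA·CAB·C·CBA·CAB·CBA·C·CAB·CAB·C·CBA·CAB·CAB·CBA·C·CAB·C·CBA·CAB·CBA·C·CAB·CAB·C·CBA·CAB·C·CBA·CAB·CAB·CBA·C·CAB·C·CBA·CAB·CAB·CBA·C
    A ↦ C
    B ↦ CBA
    C ↦ CAB

A->C, B->CBA, C->CAB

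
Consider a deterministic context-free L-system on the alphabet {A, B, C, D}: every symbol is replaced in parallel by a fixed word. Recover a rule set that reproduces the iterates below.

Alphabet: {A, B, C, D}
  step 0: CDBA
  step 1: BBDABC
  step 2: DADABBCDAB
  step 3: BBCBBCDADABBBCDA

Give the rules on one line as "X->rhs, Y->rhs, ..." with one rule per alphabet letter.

A->BC, B->DA, C->B, D->B

  step 2 ⇒ step 3: DADABBCDAB ⇒ B·BC·B·BC·DA·DA·B·B·BC·DA
    A ↦ BC
    B ↦ DA
    C ↦ B
    D ↦ B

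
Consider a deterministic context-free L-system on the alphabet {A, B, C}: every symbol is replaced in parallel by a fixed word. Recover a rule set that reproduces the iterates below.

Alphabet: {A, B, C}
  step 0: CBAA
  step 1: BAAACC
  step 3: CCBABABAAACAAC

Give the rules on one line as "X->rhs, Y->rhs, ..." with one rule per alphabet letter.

  step 0 ⇒ step 1: CBAA ⇒ BA·AA·C·C
    A ↦ C
    B ↦ AA
    C ↦ BA

A->C, B->AA, C->BA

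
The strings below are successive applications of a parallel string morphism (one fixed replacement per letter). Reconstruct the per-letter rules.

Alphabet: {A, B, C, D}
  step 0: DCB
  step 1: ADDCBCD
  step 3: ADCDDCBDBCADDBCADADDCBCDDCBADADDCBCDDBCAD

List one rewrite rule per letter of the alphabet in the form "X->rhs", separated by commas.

  step 0 ⇒ step 1: DCB ⇒ AD·DCB·CD
    B ↦ CD
    C ↦ DCB
    D ↦ AD
    A ↦ DBC  (constrained at step 1)

A->DBC, B->CD, C->DCB, D->AD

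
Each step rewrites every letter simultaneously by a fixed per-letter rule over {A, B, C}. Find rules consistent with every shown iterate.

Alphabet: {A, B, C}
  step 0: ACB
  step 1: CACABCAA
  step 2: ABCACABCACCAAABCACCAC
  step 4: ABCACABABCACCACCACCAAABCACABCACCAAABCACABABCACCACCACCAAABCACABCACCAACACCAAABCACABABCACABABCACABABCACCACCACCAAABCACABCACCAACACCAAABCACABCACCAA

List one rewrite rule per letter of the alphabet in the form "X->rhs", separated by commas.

A->CAC, B->CAA, C->AB

  step 1 ⇒ step 2: CACABCAA ⇒ AB·CAC·AB·CAC·CAA·AB·CAC·CAC
    A ↦ CAC
    B ↦ CAA
    C ↦ AB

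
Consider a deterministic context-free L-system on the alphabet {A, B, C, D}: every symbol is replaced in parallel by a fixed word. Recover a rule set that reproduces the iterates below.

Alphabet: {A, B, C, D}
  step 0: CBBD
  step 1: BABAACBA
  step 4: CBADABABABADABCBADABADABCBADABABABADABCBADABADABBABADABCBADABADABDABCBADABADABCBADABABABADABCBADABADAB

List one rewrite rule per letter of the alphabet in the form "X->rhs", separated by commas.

A->DAB, B->A, C->BAB, D->CBA

  step 0 ⇒ step 1: CBBD ⇒ BAB·A·A·CBA
    B ↦ A
    C ↦ BAB
    D ↦ CBA
    A ↦ DAB  (constrained at step 1)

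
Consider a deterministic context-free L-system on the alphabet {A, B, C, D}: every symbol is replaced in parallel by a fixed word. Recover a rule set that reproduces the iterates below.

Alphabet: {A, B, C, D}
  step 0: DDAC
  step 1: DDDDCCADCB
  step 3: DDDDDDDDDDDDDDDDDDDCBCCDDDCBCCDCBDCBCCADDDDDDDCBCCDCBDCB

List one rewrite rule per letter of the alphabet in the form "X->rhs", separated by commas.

  step 0 ⇒ step 1: DDAC ⇒ DD·DD·CCA·DCB
    A ↦ CCA
    C ↦ DCB
    D ↦ DD
    B ↦ CC  (constrained at step 1)

A->CCA, B->CC, C->DCB, D->DD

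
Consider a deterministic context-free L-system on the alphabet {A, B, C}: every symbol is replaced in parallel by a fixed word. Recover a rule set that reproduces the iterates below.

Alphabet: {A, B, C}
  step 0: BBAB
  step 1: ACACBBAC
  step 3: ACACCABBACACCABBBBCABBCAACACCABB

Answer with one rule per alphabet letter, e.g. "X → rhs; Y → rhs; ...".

A->BB, B->AC, C->CA

  step 0 ⇒ step 1: BBAB ⇒ AC·AC·BB·AC
    A ↦ BB
    B ↦ AC
    C ↦ CA  (constrained at step 1)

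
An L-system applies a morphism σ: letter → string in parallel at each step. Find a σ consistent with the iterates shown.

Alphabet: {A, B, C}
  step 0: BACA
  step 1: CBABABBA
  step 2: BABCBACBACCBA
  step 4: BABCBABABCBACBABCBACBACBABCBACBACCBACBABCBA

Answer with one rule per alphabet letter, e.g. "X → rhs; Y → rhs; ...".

A->BA, B->C, C->BAB

  step 1 ⇒ step 2: CBABABBA ⇒ BAB·C·BA·C·BA·C·C·BA
    A ↦ BA
    B ↦ C
    C ↦ BAB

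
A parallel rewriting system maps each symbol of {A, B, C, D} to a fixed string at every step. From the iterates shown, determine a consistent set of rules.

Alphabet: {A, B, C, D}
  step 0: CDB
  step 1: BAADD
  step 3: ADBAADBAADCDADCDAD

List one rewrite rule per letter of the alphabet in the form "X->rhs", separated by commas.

A->CD, B->D, C->BA, D->AD

  step 0 ⇒ step 1: CDB ⇒ BA·AD·D
    B ↦ D
    C ↦ BA
    D ↦ AD
    A ↦ CD  (constrained at step 1)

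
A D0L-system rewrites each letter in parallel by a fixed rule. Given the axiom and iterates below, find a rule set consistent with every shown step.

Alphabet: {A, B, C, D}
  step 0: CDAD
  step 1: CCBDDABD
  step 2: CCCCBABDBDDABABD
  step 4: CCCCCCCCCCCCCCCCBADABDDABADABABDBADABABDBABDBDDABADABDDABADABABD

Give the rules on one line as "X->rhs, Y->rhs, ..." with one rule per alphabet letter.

A->DA, B->BA, C->CC, D->BD

  step 1 ⇒ step 2: CCBDDABD ⇒ CC·CC·BA·BD·BD·DA·BA·BD
    A ↦ DA
    B ↦ BA
    C ↦ CC
    D ↦ BD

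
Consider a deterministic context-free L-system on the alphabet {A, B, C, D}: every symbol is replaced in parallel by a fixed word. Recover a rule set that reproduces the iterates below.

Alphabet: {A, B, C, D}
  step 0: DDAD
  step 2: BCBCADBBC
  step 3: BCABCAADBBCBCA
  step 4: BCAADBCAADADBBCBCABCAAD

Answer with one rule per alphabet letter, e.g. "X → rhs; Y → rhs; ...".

  step 3 ⇒ step 4: BCABCAADBBCBCA ⇒ BC·A·AD·BC·A·AD·AD·B·BC·BC·A·BC·A·AD
    A ↦ AD
    B ↦ BC
    C ↦ A
    D ↦ B

A->AD, B->BC, C->A, D->B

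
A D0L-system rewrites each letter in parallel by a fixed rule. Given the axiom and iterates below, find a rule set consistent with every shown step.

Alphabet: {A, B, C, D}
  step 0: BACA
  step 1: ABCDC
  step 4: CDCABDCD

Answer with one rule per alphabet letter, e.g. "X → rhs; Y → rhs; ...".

  step 0 ⇒ step 1: BACA ⇒ AB·C·D·C
    A ↦ C
    B ↦ AB
    C ↦ D
    D ↦ C  (constrained at step 1)

A->C, B->AB, C->D, D->C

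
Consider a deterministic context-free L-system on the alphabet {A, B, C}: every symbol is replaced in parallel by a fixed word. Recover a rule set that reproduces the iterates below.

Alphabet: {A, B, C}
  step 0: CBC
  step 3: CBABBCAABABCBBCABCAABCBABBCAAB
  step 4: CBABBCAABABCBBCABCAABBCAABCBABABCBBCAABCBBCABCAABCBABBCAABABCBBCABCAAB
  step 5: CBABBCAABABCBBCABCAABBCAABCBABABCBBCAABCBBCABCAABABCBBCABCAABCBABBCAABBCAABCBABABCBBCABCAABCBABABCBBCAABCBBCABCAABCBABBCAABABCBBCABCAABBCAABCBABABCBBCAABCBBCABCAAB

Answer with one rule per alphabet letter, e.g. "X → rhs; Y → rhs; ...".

A->BCA, B->AB, C->CB

  step 4 ⇒ step 5: CBABBCAABABCBBCABCAABBCAABCBABABCBBCAABCBBCABCAABCBABBCAABABCBBCABCAAB ⇒ CB·AB·BCA·AB·AB·CB·BCA·BCA·AB·BCA·AB·CB·AB·AB·CB·BCA·AB·CB·BCA·BCA·AB·AB·CB·BCA·BCA·AB·CB·AB·BCA·AB·BCA·AB·CB·AB·AB·CB·BCA·BCA·AB·CB·AB·AB·CB·BCA·AB·CB·BCA·BCA·AB·CB·AB·BCA·AB·AB·CB·BCA·BCA·AB·BCA·AB·CB·AB·AB·CB·BCA·AB·CB·BCA·BCA·AB
    A ↦ BCA
    B ↦ AB
    C ↦ CB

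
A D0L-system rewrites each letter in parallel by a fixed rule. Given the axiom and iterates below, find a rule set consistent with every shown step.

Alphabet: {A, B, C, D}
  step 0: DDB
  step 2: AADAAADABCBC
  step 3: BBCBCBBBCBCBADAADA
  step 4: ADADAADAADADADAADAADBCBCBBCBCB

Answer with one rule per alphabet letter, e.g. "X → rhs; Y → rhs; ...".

  step 3 ⇒ step 4: BBCBCBBBCBCBADAADA ⇒ AD·AD·A·AD·A·AD·AD·AD·A·AD·A·AD·B·CBC·B·B·CBC·B
    A ↦ B
    B ↦ AD
    C ↦ A
    D ↦ CBC

A->B, B->AD, C->A, D->CBC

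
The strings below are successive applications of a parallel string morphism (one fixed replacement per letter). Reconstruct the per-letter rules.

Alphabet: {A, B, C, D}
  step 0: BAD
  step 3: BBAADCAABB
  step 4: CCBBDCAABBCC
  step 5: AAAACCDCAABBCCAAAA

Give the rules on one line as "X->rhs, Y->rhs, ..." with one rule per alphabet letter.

  step 4 ⇒ step 5: CCBBDCAABBCC ⇒ AA·AA·C·C·DC·AA·B·B·C·C·AA·AA
    A ↦ B
    B ↦ C
    C ↦ AA
    D ↦ DC

A->B, B->C, C->AA, D->DC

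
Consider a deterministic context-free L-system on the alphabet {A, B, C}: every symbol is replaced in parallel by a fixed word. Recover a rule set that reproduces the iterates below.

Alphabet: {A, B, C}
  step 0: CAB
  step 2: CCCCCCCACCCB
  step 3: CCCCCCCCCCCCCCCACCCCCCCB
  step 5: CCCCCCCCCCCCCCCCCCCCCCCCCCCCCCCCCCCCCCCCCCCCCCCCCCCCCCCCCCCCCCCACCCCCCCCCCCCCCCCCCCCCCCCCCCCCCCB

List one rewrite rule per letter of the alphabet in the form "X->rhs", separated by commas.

  step 2 ⇒ step 3: CCCCCCCACCCB ⇒ CC·CC·CC·CC·CC·CC·CC·CA·CC·CC·CC·CB
    A ↦ CA
    B ↦ CB
    C ↦ CC

A->CA, B->CB, C->CC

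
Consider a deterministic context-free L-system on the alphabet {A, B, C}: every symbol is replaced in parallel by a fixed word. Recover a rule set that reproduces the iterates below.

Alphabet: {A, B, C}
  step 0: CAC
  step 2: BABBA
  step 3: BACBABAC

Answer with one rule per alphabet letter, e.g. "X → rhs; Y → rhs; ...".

A->C, B->BA, C->B

  step 2 ⇒ step 3: BABBA ⇒ BA·C·BA·BA·C
    A ↦ C
    B ↦ BA
    C ↦ B  (constrained at step 0)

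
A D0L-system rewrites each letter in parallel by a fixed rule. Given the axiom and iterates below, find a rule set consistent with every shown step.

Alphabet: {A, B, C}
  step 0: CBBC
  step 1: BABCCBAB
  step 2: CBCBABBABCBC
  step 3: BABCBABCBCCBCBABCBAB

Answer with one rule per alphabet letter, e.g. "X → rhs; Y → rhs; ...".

  step 2 ⇒ step 3: CBCBABBABCBC ⇒ BAB·C·BAB·C·B·C·C·B·C·BAB·C·BAB
    A ↦ B
    B ↦ C
    C ↦ BAB

A->B, B->C, C->BAB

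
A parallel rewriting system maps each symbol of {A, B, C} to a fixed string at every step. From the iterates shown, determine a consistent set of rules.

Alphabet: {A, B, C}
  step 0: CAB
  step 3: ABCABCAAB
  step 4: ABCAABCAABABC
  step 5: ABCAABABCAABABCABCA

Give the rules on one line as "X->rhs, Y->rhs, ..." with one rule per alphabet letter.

  step 4 ⇒ step 5: ABCAABCAABABC ⇒ AB·C·A·AB·AB·C·A·AB·AB·C·AB·C·A
    A ↦ AB
    B ↦ C
    C ↦ A

A->AB, B->C, C->A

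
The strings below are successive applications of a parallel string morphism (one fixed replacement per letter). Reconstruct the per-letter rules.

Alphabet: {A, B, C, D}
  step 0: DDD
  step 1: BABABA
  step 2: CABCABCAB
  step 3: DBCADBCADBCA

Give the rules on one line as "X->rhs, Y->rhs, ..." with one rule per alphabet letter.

A->B, B->CA, C->D, D->BA

  step 2 ⇒ step 3: CABCABCAB ⇒ D·B·CA·D·B·CA·D·B·CA
    A ↦ B
    B ↦ CA
    C ↦ D
  step 0 ⇒ step 1: DDD ⇒ BA·BA·BA
    D ↦ BA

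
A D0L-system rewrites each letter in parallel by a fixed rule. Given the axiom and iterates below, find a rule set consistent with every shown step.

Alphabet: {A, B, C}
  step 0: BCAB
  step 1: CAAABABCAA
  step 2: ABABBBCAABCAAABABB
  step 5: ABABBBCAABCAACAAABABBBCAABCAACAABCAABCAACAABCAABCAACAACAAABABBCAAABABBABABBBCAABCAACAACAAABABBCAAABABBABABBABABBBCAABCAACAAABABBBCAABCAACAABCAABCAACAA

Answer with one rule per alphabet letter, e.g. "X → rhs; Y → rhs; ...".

A->B, B->CAA, C->ABA

  step 1 ⇒ step 2: CAAABABCAA ⇒ ABA·B·B·B·CAA·B·CAA·ABA·B·B
    A ↦ B
    B ↦ CAA
    C ↦ ABA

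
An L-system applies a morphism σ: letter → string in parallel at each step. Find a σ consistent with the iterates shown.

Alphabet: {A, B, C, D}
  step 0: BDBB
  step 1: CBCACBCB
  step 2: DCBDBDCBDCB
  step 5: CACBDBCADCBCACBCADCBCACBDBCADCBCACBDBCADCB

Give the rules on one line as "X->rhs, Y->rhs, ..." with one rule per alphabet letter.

  step 1 ⇒ step 2: CBCACBCB ⇒ D·CB·D·B·D·CB·D·CB
    A ↦ B
    B ↦ CB
    C ↦ D
  step 0 ⇒ step 1: BDBB ⇒ CB·CA·CB·CB
    D ↦ CA

A->B, B->CB, C->D, D->CA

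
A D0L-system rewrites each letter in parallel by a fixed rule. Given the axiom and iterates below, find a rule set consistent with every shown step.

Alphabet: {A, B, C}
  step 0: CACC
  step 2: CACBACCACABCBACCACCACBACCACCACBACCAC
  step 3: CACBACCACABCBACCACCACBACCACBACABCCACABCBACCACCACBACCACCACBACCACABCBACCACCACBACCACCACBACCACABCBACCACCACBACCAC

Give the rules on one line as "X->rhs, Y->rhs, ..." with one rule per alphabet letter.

  step 2 ⇒ step 3: CACBACCACABCBACCACCACBACCACCACBACCAC ⇒ CAC·BAC·CAC·ABC·BAC·CAC·CAC·BAC·CAC·BAC·ABC·CAC·ABC·BAC·CAC·CAC·BAC·CAC·CAC·BAC·CAC·ABC·BAC·CAC·CAC·BAC·CAC·CAC·BAC·CAC·ABC·BAC·CAC·CAC·BAC·CAC
    A ↦ BAC
    B ↦ ABC
    C ↦ CAC

A->BAC, B->ABC, C->CAC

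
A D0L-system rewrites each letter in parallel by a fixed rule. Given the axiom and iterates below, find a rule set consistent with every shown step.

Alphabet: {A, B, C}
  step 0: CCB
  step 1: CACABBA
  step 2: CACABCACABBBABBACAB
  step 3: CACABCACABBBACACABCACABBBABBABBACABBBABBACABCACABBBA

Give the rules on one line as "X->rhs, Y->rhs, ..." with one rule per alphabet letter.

  step 2 ⇒ step 3: CACABCACABBBABBACAB ⇒ CA·CAB·CA·CAB·BBA·CA·CAB·CA·CAB·BBA·BBA·BBA·CAB·BBA·BBA·CAB·CA·CAB·BBA
    A ↦ CAB
    B ↦ BBA
    C ↦ CA

A->CAB, B->BBA, C->CA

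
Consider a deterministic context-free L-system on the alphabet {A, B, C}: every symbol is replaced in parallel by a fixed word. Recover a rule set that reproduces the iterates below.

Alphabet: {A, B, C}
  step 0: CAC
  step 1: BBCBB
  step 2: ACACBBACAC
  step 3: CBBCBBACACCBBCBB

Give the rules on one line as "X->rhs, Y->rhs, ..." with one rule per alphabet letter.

A->C, B->AC, C->BB

  step 2 ⇒ step 3: ACACBBACAC ⇒ C·BB·C·BB·AC·AC·C·BB·C·BB
    A ↦ C
    B ↦ AC
    C ↦ BB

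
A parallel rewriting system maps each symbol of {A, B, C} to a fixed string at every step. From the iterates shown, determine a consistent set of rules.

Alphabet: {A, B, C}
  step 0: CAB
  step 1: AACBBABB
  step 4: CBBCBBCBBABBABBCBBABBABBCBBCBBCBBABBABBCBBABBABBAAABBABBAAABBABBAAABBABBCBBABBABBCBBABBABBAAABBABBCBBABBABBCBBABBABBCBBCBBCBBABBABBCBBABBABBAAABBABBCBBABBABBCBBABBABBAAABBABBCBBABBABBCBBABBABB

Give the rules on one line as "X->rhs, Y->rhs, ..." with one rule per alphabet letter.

  step 0 ⇒ step 1: CAB ⇒ AA·CBB·ABB
    A ↦ CBB
    B ↦ ABB
    C ↦ AA

A->CBB, B->ABB, C->AA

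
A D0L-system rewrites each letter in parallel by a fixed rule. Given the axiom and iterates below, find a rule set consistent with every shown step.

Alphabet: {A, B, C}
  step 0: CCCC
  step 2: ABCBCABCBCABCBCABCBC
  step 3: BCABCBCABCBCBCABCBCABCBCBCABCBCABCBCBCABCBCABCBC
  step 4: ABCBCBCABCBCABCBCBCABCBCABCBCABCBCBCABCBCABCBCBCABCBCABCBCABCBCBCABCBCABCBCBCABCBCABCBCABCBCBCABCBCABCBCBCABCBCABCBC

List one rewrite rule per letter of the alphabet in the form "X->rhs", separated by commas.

  step 3 ⇒ step 4: BCABCBCABCBCBCABCBCABCBCBCABCBCABCBCBCABCBCABCBC ⇒ ABC·BC·BC·ABC·BC·ABC·BC·BC·ABC·BC·ABC·BC·ABC·BC·BC·ABC·BC·ABC·BC·BC·ABC·BC·ABC·BC·ABC·BC·BC·ABC·BC·ABC·BC·BC·ABC·BC·ABC·BC·ABC·BC·BC·ABC·BC·ABC·BC·BC·ABC·BC·ABC·BC
    A ↦ BC
    B ↦ ABC
    C ↦ BC

A->BC, B->ABC, C->BC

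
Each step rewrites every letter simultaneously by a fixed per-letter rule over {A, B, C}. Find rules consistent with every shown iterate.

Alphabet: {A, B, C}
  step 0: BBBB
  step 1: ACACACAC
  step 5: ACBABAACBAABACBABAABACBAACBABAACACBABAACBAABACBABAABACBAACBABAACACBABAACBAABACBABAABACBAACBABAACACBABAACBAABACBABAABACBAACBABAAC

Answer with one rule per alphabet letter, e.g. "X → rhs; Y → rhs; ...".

  step 0 ⇒ step 1: BBBB ⇒ AC·AC·AC·AC
    B ↦ AC
    A ↦ BA  (constrained at step 1)
    C ↦ AB  (constrained at step 1)

A->BA, B->AC, C->AB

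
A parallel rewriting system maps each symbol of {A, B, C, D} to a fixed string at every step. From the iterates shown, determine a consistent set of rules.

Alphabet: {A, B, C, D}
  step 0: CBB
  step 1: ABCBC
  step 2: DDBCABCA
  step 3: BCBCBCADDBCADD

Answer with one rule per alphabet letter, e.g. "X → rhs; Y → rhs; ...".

A->DD, B->BC, C->A, D->BC

  step 2 ⇒ step 3: DDBCABCA ⇒ BC·BC·BC·A·DD·BC·A·DD
    A ↦ DD
    B ↦ BC
    C ↦ A
    D ↦ BC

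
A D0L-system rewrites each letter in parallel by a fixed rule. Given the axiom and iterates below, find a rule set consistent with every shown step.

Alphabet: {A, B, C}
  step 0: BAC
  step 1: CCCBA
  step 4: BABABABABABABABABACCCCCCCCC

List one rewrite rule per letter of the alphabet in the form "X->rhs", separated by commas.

  step 0 ⇒ step 1: BAC ⇒ CC·C·BA
    A ↦ C
    B ↦ CC
    C ↦ BA

A->C, B->CC, C->BA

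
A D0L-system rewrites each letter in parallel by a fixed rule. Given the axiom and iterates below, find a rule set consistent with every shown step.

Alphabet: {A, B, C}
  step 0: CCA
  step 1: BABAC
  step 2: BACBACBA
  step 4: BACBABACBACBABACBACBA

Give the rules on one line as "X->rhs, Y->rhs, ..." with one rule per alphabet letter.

  step 1 ⇒ step 2: BABAC ⇒ BA·C·BA·C·BA
    A ↦ C
    B ↦ BA
    C ↦ BA

A->C, B->BA, C->BA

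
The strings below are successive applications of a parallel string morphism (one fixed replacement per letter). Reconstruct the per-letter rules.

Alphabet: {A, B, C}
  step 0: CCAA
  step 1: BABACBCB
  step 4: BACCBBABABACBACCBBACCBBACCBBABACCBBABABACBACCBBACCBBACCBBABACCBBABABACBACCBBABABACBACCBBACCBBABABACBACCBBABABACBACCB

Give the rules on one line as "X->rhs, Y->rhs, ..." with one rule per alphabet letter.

  step 0 ⇒ step 1: CCAA ⇒ BA·BA·CB·CB
    A ↦ CB
    C ↦ BA
    B ↦ BAC  (constrained at step 1)

A->CB, B->BAC, C->BA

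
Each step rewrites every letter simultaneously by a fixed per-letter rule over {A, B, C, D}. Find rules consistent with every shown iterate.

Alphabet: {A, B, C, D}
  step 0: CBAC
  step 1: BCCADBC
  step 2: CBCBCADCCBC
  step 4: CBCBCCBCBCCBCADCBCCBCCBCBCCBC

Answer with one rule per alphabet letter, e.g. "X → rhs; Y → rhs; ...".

A->AD, B->C, C->BC, D->C

  step 1 ⇒ step 2: BCCADBC ⇒ C·BC·BC·AD·C·C·BC
    A ↦ AD
    B ↦ C
    C ↦ BC
    D ↦ C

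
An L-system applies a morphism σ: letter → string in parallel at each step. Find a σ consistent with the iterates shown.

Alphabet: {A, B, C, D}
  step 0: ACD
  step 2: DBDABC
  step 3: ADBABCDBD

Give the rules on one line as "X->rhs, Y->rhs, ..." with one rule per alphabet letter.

  step 2 ⇒ step 3: DBDABC ⇒ A·DB·A·BC·DB·D
    A ↦ BC
    B ↦ DB
    C ↦ D
    D ↦ A

A->BC, B->DB, C->D, D->A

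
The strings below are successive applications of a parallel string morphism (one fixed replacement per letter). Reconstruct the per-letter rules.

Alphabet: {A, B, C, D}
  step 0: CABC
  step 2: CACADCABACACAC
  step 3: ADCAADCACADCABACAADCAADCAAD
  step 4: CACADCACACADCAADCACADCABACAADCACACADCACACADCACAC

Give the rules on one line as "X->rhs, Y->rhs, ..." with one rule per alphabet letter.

  step 3 ⇒ step 4: ADCAADCACADCABACAADCAADCAAD ⇒ CA·C·AD·CA·CA·C·AD·CA·AD·CA·C·AD·CA·BA·CA·AD·CA·CA·C·AD·CA·CA·C·AD·CA·CA·C
    A ↦ CA
    B ↦ BA
    C ↦ AD
    D ↦ C

A->CA, B->BA, C->AD, D->C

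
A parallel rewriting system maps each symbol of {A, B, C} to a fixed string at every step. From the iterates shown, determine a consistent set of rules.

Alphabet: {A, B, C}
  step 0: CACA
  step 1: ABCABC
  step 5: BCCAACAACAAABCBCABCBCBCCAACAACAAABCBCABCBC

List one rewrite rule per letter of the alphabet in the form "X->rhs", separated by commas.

  step 0 ⇒ step 1: CACA ⇒ A·BC·A·BC
    A ↦ BC
    C ↦ A
    B ↦ CA  (constrained at step 1)

A->BC, B->CA, C->A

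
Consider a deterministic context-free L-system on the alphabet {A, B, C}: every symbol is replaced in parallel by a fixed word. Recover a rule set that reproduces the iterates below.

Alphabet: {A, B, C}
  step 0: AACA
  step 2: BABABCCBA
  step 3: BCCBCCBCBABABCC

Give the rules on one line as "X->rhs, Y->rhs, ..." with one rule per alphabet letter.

A->C, B->BC, C->BA

  step 2 ⇒ step 3: BABABCCBA ⇒ BC·C·BC·C·BC·BA·BA·BC·C
    A ↦ C
    B ↦ BC
    C ↦ BA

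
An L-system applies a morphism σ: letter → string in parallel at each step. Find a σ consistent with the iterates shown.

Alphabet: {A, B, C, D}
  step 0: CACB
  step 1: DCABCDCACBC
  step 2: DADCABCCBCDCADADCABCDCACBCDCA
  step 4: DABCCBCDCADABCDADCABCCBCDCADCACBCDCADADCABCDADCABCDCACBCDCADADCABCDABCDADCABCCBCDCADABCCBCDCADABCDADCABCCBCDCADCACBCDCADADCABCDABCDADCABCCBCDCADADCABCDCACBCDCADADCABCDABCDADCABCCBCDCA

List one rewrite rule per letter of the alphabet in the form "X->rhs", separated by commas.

A->BC, B->CBC, C->DCA, D->DA

  step 1 ⇒ step 2: DCABCDCACBC ⇒ DA·DCA·BC·CBC·DCA·DA·DCA·BC·DCA·CBC·DCA
    A ↦ BC
    B ↦ CBC
    C ↦ DCA
    D ↦ DA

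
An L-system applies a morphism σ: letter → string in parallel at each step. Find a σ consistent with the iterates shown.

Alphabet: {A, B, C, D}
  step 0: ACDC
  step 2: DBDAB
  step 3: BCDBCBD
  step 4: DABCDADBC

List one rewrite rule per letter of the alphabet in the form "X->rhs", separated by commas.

  step 3 ⇒ step 4: BCDBCBD ⇒ D·A·BC·D·A·D·BC
    B ↦ D
    C ↦ A
    D ↦ BC
  step 2 ⇒ step 3: DBDAB ⇒ BC·D·BC·B·D
    A ↦ B

A->B, B->D, C->A, D->BC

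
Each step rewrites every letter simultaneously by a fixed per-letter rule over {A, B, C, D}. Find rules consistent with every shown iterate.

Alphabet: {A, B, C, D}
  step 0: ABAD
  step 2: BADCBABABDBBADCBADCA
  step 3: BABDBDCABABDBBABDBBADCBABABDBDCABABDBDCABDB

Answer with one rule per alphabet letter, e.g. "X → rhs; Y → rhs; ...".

  step 2 ⇒ step 3: BADCBABABDBBADCBADCA ⇒ BA·BDB·DC·A·BA·BDB·BA·BDB·BA·DC·BA·BA·BDB·DC·A·BA·BDB·DC·A·BDB
    A ↦ BDB
    B ↦ BA
    C ↦ A
    D ↦ DC

A->BDB, B->BA, C->A, D->DC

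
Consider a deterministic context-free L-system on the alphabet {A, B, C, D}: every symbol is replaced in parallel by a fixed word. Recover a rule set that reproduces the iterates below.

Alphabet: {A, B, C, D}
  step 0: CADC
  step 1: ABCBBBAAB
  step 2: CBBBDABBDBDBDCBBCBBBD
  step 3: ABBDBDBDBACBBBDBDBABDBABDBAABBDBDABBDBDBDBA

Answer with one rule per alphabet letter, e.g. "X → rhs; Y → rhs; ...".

A->CBB, B->BD, C->AB, D->BA

  step 2 ⇒ step 3: CBBBDABBDBDBDCBBCBBBD ⇒ AB·BD·BD·BD·BA·CBB·BD·BD·BA·BD·BA·BD·BA·AB·BD·BD·AB·BD·BD·BD·BA
    A ↦ CBB
    B ↦ BD
    C ↦ AB
    D ↦ BA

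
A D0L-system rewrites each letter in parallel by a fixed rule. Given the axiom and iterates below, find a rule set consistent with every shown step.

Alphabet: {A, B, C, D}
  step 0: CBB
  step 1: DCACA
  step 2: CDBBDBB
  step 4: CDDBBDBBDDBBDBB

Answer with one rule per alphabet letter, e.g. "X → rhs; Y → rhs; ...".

A->BB, B->CA, C->D, D->C

  step 1 ⇒ step 2: DCACA ⇒ C·D·BB·D·BB
    A ↦ BB
    C ↦ D
    D ↦ C
  step 0 ⇒ step 1: CBB ⇒ D·CA·CA
    B ↦ CA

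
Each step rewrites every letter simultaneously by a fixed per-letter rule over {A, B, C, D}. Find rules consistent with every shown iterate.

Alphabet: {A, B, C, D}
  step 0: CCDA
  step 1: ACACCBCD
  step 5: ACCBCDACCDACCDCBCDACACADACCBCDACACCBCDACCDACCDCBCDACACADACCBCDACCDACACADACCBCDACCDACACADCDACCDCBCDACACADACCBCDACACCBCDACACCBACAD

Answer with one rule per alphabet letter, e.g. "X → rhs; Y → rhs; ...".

A->CD, B->AD, C->AC, D->CB

  step 0 ⇒ step 1: CCDA ⇒ AC·AC·CB·CD
    A ↦ CD
    C ↦ AC
    D ↦ CB
    B ↦ AD  (constrained at step 1)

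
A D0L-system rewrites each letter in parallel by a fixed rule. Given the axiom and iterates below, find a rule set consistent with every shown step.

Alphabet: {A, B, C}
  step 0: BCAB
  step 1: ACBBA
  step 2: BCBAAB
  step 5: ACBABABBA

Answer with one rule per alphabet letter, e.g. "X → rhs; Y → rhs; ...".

  step 1 ⇒ step 2: ACBBA ⇒ B·CB·A·A·B
    A ↦ B
    B ↦ A
    C ↦ CB

A->B, B->A, C->CB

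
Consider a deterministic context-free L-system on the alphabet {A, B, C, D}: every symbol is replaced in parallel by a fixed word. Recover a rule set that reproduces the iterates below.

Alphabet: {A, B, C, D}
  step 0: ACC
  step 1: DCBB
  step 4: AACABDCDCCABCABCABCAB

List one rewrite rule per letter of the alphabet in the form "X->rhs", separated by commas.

  step 0 ⇒ step 1: ACC ⇒ DC·B·B
    A ↦ DC
    C ↦ B
    B ↦ AA  (constrained at step 1)
    D ↦ CA  (constrained at step 1)

A->DC, B->AA, C->B, D->CA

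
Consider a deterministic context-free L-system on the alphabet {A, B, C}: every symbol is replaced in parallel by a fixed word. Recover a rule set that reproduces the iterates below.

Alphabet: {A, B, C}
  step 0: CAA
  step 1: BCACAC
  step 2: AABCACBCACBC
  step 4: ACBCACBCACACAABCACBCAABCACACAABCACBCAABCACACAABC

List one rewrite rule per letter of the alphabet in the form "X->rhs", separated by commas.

A->AC, B->AA, C->BC

  step 1 ⇒ step 2: BCACAC ⇒ AA·BC·AC·BC·AC·BC
    A ↦ AC
    B ↦ AA
    C ↦ BC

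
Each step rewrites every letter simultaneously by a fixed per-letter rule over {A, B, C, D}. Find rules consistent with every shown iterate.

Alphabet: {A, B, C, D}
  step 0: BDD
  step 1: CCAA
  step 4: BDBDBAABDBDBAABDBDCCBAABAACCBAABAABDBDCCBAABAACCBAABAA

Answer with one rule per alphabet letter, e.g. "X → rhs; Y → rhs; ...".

  step 0 ⇒ step 1: BDD ⇒ CC·A·A
    B ↦ CC
    D ↦ A
    A ↦ BAA  (constrained at step 1)
    C ↦ BD  (constrained at step 1)

A->BAA, B->CC, C->BD, D->A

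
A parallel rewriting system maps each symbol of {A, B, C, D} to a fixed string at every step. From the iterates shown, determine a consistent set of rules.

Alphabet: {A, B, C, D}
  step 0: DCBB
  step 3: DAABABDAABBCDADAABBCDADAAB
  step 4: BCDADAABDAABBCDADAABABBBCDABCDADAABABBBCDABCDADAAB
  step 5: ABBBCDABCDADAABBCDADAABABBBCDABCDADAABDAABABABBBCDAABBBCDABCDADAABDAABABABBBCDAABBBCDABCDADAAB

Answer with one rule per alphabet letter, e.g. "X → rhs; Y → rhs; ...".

A->DA, B->AB, C->B, D->BC

  step 4 ⇒ step 5: BCDADAABDAABBCDADAABABBBCDABCDADAABABBBCDABCDADAAB ⇒ AB·B·BC·DA·BC·DA·DA·AB·BC·DA·DA·AB·AB·B·BC·DA·BC·DA·DA·AB·DA·AB·AB·AB·B·BC·DA·AB·B·BC·DA·BC·DA·DA·AB·DA·AB·AB·AB·B·BC·DA·AB·B·BC·DA·BC·DA·DA·AB
    A ↦ DA
    B ↦ AB
    C ↦ B
    D ↦ BC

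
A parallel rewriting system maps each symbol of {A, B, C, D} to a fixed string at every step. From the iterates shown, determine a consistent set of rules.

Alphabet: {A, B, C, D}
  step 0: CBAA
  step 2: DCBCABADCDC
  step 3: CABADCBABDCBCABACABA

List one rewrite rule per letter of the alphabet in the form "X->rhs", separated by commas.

  step 2 ⇒ step 3: DCBCABADCDC ⇒ CA·BA·DC·BA·B·DC·B·CA·BA·CA·BA
    A ↦ B
    B ↦ DC
    C ↦ BA
    D ↦ CA

A->B, B->DC, C->BA, D->CA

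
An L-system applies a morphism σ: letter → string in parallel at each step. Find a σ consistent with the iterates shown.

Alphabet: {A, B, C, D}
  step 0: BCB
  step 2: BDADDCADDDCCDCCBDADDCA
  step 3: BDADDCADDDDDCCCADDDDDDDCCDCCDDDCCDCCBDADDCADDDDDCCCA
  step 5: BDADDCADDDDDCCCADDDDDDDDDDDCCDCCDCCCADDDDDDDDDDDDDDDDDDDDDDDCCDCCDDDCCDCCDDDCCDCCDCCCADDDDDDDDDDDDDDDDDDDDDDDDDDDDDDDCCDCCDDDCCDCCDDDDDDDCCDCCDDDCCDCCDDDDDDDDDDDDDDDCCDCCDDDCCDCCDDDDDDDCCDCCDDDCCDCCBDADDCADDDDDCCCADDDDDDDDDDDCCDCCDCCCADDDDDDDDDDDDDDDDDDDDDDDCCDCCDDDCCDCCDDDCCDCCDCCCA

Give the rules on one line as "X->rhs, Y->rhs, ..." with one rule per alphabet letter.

  step 2 ⇒ step 3: BDADDCADDDCCDCCBDADDCA ⇒ BDA·DD·CA·DD·DD·DCC·CA·DD·DD·DD·DCC·DCC·DD·DCC·DCC·BDA·DD·CA·DD·DD·DCC·CA
    A ↦ CA
    B ↦ BDA
    C ↦ DCC
    D ↦ DD

A->CA, B->BDA, C->DCC, D->DD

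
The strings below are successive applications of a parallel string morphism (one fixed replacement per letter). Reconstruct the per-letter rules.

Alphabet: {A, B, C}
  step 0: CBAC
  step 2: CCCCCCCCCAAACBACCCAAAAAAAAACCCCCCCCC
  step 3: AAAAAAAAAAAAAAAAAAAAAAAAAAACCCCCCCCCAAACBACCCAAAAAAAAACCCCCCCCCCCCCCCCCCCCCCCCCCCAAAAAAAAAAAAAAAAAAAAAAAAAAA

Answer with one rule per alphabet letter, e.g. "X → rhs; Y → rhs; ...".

A->CCC, B->CBA, C->AAA

  step 2 ⇒ step 3: CCCCCCCCCAAACBACCCAAAAAAAAACCCCCCCCC ⇒ AAA·AAA·AAA·AAA·AAA·AAA·AAA·AAA·AAA·CCC·CCC·CCC·AAA·CBA·CCC·AAA·AAA·AAA·CCC·CCC·CCC·CCC·CCC·CCC·CCC·CCC·CCC·AAA·AAA·AAA·AAA·AAA·AAA·AAA·AAA·AAA
    A ↦ CCC
    B ↦ CBA
    C ↦ AAA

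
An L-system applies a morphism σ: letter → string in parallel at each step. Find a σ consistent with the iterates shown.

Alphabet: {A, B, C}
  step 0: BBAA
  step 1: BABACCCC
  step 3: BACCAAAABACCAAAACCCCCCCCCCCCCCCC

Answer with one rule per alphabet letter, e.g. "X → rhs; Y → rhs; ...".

  step 0 ⇒ step 1: BBAA ⇒ BA·BA·CC·CC
    A ↦ CC
    B ↦ BA
    C ↦ AA  (constrained at step 1)

A->CC, B->BA, C->AA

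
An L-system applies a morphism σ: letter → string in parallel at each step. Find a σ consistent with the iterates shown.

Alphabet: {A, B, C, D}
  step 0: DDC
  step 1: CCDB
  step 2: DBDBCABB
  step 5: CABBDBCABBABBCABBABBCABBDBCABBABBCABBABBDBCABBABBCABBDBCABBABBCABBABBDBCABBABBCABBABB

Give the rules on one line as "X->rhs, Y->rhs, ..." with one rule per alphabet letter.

  step 1 ⇒ step 2: CCDB ⇒ DB·DB·C·ABB
    B ↦ ABB
    C ↦ DB
    D ↦ C
    A ↦ C  (constrained at step 2)

A->C, B->ABB, C->DB, D->C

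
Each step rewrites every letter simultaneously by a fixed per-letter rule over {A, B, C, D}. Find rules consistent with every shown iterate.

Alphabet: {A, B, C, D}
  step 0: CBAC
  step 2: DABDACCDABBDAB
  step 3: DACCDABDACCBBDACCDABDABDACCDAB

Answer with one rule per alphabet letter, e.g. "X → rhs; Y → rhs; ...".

A->C, B->DAB, C->B, D->DAC

  step 2 ⇒ step 3: DABDACCDABBDAB ⇒ DAC·C·DAB·DAC·C·B·B·DAC·C·DAB·DAB·DAC·C·DAB
    A ↦ C
    B ↦ DAB
    C ↦ B
    D ↦ DAC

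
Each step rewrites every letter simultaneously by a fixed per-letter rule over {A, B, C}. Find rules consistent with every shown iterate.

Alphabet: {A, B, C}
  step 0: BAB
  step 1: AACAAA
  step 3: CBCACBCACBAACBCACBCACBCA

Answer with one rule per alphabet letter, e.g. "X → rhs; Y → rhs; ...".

A->CA, B->AA, C->CB

  step 0 ⇒ step 1: BAB ⇒ AA·CA·AA
    A ↦ CA
    B ↦ AA
    C ↦ CB  (constrained at step 1)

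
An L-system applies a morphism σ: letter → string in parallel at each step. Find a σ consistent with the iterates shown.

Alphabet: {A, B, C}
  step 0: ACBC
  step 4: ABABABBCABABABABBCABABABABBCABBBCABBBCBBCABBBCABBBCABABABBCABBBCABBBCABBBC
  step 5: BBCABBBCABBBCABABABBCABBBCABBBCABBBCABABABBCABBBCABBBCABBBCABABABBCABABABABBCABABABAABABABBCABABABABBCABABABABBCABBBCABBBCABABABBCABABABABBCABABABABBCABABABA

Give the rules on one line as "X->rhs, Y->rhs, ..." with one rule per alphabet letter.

A->BBC, B->AB, C->A

  step 4 ⇒ step 5: ABABABBCABABABABBCABABABABBCABBBCABBBCBBCABBBCABBBCABABABBCABBBCABBBCABBBC ⇒ BBC·AB·BBC·AB·BBC·AB·AB·A·BBC·AB·BBC·AB·BBC·AB·BBC·AB·AB·A·BBC·AB·BBC·AB·BBC·AB·BBC·AB·AB·A·BBC·AB·AB·AB·A·BBC·AB·AB·AB·A·AB·AB·A·BBC·AB·AB·AB·A·BBC·AB·AB·AB·A·BBC·AB·BBC·AB·BBC·AB·AB·A·BBC·AB·AB·AB·A·BBC·AB·AB·AB·A·BBC·AB·AB·AB·A
    A ↦ BBC
    B ↦ AB
    C ↦ A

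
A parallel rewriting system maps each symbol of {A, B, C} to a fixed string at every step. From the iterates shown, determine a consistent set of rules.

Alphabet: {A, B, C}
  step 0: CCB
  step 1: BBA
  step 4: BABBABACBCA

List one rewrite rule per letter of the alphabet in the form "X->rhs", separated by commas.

  step 0 ⇒ step 1: CCB ⇒ B·B·A
    B ↦ A
    C ↦ B
    A ↦ CBC  (constrained at step 1)

A->CBC, B->A, C->B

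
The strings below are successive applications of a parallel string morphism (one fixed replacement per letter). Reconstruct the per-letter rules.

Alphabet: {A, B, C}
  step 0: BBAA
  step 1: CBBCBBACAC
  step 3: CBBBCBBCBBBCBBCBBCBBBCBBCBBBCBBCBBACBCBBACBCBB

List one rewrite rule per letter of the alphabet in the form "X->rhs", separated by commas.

  step 0 ⇒ step 1: BBAA ⇒ CBB·CBB·AC·AC
    A ↦ AC
    B ↦ CBB
    C ↦ B  (constrained at step 1)

A->AC, B->CBB, C->B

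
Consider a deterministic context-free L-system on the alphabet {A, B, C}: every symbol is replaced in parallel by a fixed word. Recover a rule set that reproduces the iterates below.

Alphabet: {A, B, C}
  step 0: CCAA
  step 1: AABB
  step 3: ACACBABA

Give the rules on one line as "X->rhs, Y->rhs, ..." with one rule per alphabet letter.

  step 0 ⇒ step 1: CCAA ⇒ A·A·B·B
    A ↦ B
    C ↦ A
    B ↦ AC  (constrained at step 1)

A->B, B->AC, C->A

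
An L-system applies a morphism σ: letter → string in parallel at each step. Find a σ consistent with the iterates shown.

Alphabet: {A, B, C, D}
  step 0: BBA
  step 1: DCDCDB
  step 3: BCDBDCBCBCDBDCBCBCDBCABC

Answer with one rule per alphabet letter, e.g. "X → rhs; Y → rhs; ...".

A->DB, B->DC, C->BC, D->CA

  step 0 ⇒ step 1: BBA ⇒ DC·DC·DB
    A ↦ DB
    B ↦ DC
    C ↦ BC  (constrained at step 1)
    D ↦ CA  (constrained at step 1)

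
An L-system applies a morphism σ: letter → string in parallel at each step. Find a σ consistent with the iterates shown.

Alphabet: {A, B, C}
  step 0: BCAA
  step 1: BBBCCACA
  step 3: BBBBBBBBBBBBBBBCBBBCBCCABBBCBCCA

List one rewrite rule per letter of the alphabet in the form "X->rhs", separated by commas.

  step 0 ⇒ step 1: BCAA ⇒ BB·BC·CA·CA
    A ↦ CA
    B ↦ BB
    C ↦ BC

A->CA, B->BB, C->BC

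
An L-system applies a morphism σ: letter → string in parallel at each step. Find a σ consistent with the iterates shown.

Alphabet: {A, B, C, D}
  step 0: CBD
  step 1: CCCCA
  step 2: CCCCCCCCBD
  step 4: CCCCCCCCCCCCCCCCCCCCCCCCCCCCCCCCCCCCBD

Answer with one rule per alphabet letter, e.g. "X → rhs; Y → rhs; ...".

A->BD, B->CC, C->CC, D->A

  step 1 ⇒ step 2: CCCCA ⇒ CC·CC·CC·CC·BD
    A ↦ BD
    C ↦ CC
  step 0 ⇒ step 1: CBD ⇒ CC·CC·A
    B ↦ CC
  step 0 ⇒ step 1: CBD ⇒ CC·CC·A
    D ↦ A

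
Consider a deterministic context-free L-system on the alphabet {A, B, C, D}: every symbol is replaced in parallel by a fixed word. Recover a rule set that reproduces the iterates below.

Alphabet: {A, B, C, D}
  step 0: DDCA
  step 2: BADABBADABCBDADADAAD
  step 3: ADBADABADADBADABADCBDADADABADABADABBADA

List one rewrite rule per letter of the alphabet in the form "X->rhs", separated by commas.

  step 2 ⇒ step 3: BADABBADABCBDADADAAD ⇒ AD·B·ADA·B·AD·AD·B·ADA·B·AD·CBD·AD·ADA·B·ADA·B·ADA·B·B·ADA
    A ↦ B
    B ↦ AD
    C ↦ CBD
    D ↦ ADA

A->B, B->AD, C->CBD, D->ADA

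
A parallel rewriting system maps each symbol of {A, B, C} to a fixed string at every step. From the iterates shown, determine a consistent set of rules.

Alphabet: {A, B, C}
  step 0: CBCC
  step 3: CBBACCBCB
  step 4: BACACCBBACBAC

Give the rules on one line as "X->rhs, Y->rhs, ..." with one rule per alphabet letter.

  step 3 ⇒ step 4: CBBACCBCB ⇒ B·AC·AC·C·B·B·AC·B·AC
    A ↦ C
    B ↦ AC
    C ↦ B

A->C, B->AC, C->B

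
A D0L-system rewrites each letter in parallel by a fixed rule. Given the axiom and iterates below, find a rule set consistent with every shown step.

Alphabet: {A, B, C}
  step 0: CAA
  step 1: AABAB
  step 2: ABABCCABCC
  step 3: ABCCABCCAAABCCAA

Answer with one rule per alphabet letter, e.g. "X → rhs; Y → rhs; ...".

  step 2 ⇒ step 3: ABABCCABCC ⇒ AB·CC·AB·CC·A·A·AB·CC·A·A
    A ↦ AB
    B ↦ CC
    C ↦ A

A->AB, B->CC, C->A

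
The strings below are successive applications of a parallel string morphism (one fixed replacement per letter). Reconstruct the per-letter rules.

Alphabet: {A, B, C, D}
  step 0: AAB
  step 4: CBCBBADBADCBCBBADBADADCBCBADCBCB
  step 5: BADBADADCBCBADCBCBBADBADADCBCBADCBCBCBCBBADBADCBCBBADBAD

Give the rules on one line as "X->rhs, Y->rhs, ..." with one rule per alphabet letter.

A->CB, B->AD, C->B, D->CB

  step 4 ⇒ step 5: CBCBBADBADCBCBBADBADADCBCBADCBCB ⇒ B·AD·B·AD·AD·CB·CB·AD·CB·CB·B·AD·B·AD·AD·CB·CB·AD·CB·CB·CB·CB·B·AD·B·AD·CB·CB·B·AD·B·AD
    A ↦ CB
    B ↦ AD
    C ↦ B
    D ↦ CB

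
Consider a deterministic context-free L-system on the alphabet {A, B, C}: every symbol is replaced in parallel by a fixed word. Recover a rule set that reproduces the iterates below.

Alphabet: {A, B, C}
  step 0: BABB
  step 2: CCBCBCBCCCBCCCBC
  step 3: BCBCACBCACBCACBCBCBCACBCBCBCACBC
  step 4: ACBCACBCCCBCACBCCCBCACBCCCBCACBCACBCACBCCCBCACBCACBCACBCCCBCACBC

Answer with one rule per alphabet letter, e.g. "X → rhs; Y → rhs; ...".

A->CC, B->AC, C->BC

  step 3 ⇒ step 4: BCBCACBCACBCACBCBCBCACBCBCBCACBC ⇒ AC·BC·AC·BC·CC·BC·AC·BC·CC·BC·AC·BC·CC·BC·AC·BC·AC·BC·AC·BC·CC·BC·AC·BC·AC·BC·AC·BC·CC·BC·AC·BC
    A ↦ CC
    B ↦ AC
    C ↦ BC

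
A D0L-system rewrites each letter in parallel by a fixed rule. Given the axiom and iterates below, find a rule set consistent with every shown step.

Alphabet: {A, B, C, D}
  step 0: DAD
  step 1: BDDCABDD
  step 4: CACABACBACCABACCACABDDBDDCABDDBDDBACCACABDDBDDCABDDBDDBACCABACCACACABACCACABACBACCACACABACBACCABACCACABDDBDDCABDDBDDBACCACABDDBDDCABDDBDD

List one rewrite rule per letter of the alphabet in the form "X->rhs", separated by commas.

A->CA, B->CA, C->BAC, D->BDD

  step 0 ⇒ step 1: DAD ⇒ BDD·CA·BDD
    A ↦ CA
    D ↦ BDD
    B ↦ CA  (constrained at step 1)
    C ↦ BAC  (constrained at step 1)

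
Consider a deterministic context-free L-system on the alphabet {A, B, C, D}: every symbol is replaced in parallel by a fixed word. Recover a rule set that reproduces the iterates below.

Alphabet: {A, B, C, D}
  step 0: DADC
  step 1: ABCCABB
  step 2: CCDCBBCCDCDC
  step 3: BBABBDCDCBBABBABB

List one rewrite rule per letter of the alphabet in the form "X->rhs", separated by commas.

  step 2 ⇒ step 3: CCDCBBCCDCDC ⇒ B·B·AB·B·DC·DC·B·B·AB·B·AB·B
    B ↦ DC
    C ↦ B
    D ↦ AB
  step 0 ⇒ step 1: DADC ⇒ AB·CC·AB·B
    A ↦ CC

A->CC, B->DC, C->B, D->AB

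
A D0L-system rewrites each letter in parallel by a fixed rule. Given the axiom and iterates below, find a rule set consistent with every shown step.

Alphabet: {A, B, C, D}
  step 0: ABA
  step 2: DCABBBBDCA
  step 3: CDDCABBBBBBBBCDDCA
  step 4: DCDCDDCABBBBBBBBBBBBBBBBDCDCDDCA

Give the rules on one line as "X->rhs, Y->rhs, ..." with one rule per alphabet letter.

  step 3 ⇒ step 4: CDDCABBBBBBBBCDDCA ⇒ D·CD·CD·D·CA·BB·BB·BB·BB·BB·BB·BB·BB·D·CD·CD·D·CA
    A ↦ CA
    B ↦ BB
    C ↦ D
    D ↦ CD

A->CA, B->BB, C->D, D->CD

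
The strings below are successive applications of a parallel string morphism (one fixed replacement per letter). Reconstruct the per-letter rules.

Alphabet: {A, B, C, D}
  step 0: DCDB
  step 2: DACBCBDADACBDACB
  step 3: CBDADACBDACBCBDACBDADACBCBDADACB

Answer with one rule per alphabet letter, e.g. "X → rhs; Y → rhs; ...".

  step 2 ⇒ step 3: DACBCBDADACBDACB ⇒ CB·DA·DA·CB·DA·CB·CB·DA·CB·DA·DA·CB·CB·DA·DA·CB
    A ↦ DA
    B ↦ CB
    C ↦ DA
    D ↦ CB

A->DA, B->CB, C->DA, D->CB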